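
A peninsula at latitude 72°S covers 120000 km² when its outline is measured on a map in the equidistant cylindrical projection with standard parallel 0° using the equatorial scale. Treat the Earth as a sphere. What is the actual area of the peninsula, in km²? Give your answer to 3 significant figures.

In the plate carrée (x = Rλ, y = Rφ), meridians are true-scale (h = 1) and parallels are stretched by k = sec φ.
Areal scale = h·k = 1 × sec φ; at 72°, h = 1.000, k = 3.236, so h·k = 3.236.
True area = apparent / (areal scale) = 120000 / 3.236 ≈ 37100 km².

37100 km²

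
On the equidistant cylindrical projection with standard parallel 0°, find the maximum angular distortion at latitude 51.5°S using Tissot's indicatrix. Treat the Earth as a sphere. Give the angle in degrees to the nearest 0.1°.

For the equirectangular projection with φ₀ = 0 (plate carrée), h = 1 along meridians and k = sec φ along parallels.
At 51.5°: h = 1.000, k = 1.606; principal scales a = 1.606, b = 1.000.
sin(ω/2) = (a − b)/(a + b) = 0.6064/2.606 = 0.2327, so ω = 2 arcsin(0.2327) ≈ 26.9°.

26.9°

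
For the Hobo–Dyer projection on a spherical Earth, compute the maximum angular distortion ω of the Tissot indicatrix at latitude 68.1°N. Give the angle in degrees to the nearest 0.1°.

79.3°

Hobo–Dyer is a cylindrical equal-area projection with standard parallels at ±37.5°. Cylindrical equal-area (φ₀ = 37.5°): h = cos φ / cos 37.5° along meridians, k = cos 37.5° / cos φ along parallels; h·k = 1.
At 68.1°: h = 0.4701, k = 2.127; principal scales a = 2.127, b = 0.4701.
sin(ω/2) = (a − b)/(a + b) = 1.657/2.597 = 0.6380, so ω = 2 arcsin(0.6380) ≈ 79.3°.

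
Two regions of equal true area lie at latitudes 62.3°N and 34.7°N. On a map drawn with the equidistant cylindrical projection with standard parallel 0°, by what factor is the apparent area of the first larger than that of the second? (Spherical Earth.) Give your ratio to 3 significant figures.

In the plate carrée (x = Rλ, y = Rφ), meridians are true-scale (h = 1) and parallels are stretched by k = sec φ.
Areal scale at 62.3°: h·k = 1.000 × 2.151 = 2.151.
Areal scale at 34.7°: h·k = 1.000 × 1.216 = 1.216.
Ratio = 2.151/1.216 ≈ 1.77.

1.77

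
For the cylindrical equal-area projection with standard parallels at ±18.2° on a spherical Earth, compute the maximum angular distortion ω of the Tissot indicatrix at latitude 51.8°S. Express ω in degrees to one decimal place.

47.7°

For cylindrical equal-area with standard parallel φ₀, h = cos φ / cos φ₀ and k = cos φ₀ / cos φ, so h·k = 1.
At 51.8°: h = 0.6510, k = 1.536; principal scales a = 1.536, b = 0.6510.
sin(ω/2) = (a − b)/(a + b) = 0.8852/2.187 = 0.4047, so ω = 2 arcsin(0.4047) ≈ 47.7°.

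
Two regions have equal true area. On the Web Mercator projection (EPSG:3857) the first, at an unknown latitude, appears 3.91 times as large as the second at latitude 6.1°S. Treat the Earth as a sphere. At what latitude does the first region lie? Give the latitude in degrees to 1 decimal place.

For equal true areas on Mercator, apparent areas scale as sec²φ, so the ratio is cos²φ₂ / cos²φ₁.
cos²φ₂ / cos²φ₁ = 3.91  ⇒  cos φ₁ = cos 6.1° / √3.91 = 0.9943/1.977 = 0.5029.
φ₁ = arccos(0.5029) ≈ 59.8°.

59.8°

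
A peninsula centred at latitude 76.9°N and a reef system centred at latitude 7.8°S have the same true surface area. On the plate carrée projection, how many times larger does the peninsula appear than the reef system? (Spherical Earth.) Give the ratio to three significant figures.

4.37

For the equirectangular projection with φ₀ = 0 (plate carrée), h = 1 along meridians and k = sec φ along parallels.
Areal scale at 76.9°: h·k = 1.000 × 4.412 = 4.412.
Areal scale at 7.8°: h·k = 1.000 × 1.009 = 1.009.
Ratio = 4.412/1.009 ≈ 4.37.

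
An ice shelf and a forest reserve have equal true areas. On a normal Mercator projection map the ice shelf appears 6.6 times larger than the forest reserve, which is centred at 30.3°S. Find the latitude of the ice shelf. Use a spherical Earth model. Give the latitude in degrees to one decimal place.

Mercator areal scale is sec²φ, so apparent-area ratio = sec²φ₁ / sec²φ₂ = cos²φ₂ / cos²φ₁.
cos²φ₂ / cos²φ₁ = 6.6  ⇒  cos φ₁ = cos 30.3° / √6.6 = 0.8634/2.569 = 0.3361.
φ₁ = arccos(0.3361) ≈ 70.4°.

70.4°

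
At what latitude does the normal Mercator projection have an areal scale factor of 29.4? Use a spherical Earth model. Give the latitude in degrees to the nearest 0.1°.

79.4°

Mercator areal scale is sec²φ.
sec²φ = 29.4  ⇒  cos²φ = 0.03401  ⇒  cos φ = 0.1844.
φ = arccos(0.1844) ≈ 79.4°.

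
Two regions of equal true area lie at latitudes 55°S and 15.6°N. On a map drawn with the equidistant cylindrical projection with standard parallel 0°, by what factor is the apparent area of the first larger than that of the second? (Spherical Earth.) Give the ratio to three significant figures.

1.68

Plate carrée maps x = Rλ, y = Rφ. The meridian scale is h = 1 and the parallel scale is k = 1/cos φ = sec φ.
Areal scale at 55°: h·k = 1.000 × 1.743 = 1.743.
Areal scale at 15.6°: h·k = 1.000 × 1.038 = 1.038.
Ratio = 1.743/1.038 ≈ 1.68.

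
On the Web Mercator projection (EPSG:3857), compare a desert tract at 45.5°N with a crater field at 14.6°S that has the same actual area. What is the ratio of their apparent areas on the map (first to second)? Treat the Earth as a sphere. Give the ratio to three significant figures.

On Mercator, area is exaggerated by sec²φ = 1/cos²φ.
At 45.5°: sec²(45.5°) = 1/0.7009² = 2.036.
At 14.6°: sec²(14.6°) = 1/0.9677² = 1.068.
Ratio = 2.036/1.068 = cos²(14.6°)/cos²(45.5°) ≈ 1.91.

1.91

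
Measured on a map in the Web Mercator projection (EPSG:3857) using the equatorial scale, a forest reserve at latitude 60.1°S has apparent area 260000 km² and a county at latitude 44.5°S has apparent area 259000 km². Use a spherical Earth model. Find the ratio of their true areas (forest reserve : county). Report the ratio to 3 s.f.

Mercator's areal exaggeration is sec²φ; hence true area = (apparent area) · cos²φ.
True area of forest reserve: 260000 × cos²(60.1°) = 260000 × 0.2485 = 64610 km².
True area of county: 259000 × cos²(44.5°) = 259000 × 0.5087 = 131800 km².
Ratio = 64610 / 131800 ≈ 0.490.

0.490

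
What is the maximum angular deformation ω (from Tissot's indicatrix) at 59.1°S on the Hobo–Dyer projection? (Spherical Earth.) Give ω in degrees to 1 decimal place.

48.3°

The Hobo–Dyer projection is cylindrical equal-area with φ₀ = 37.5°. Cylindrical equal-area (φ₀ = 37.5°): h = cos φ / cos 37.5° along meridians, k = cos 37.5° / cos φ along parallels; h·k = 1.
At 59.1°: h = 0.6473, k = 1.545; principal scales a = 1.545, b = 0.6473.
sin(ω/2) = (a − b)/(a + b) = 0.8976/2.192 = 0.4094, so ω = 2 arcsin(0.4094) ≈ 48.3°.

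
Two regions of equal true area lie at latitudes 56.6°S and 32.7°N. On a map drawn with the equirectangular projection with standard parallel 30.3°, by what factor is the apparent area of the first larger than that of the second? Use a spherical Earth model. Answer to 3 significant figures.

1.53

The equidistant cylindrical projection with φ₀ = 30.3° has h = 1 (meridians true) and k = cos φ₀ / cos φ along parallels.
Areal scale at 56.6°: h·k = 1.000 × 1.568 = 1.568.
Areal scale at 32.7°: h·k = 1.000 × 1.026 = 1.026.
Ratio = 1.568/1.026 ≈ 1.53.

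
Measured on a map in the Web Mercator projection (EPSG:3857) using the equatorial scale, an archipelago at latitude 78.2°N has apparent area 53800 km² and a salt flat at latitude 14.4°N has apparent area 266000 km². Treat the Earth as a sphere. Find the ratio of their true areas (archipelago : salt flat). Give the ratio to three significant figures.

Mercator's areal exaggeration is sec²φ; hence true area = (apparent area) · cos²φ.
True area of archipelago: 53800 × cos²(78.2°) = 53800 × 0.04182 = 2250 km².
True area of salt flat: 266000 × cos²(14.4°) = 266000 × 0.9382 = 249500 km².
Ratio = 2250 / 249500 ≈ 0.00902.

0.00902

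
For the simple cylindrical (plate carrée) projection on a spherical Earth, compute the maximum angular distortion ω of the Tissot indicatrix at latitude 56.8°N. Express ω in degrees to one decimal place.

In the plate carrée (x = Rλ, y = Rφ), meridians are true-scale (h = 1) and parallels are stretched by k = sec φ.
At 56.8°: h = 1.000, k = 1.826; principal scales a = 1.826, b = 1.000.
sin(ω/2) = (a − b)/(a + b) = 0.8263/2.826 = 0.2924, so ω = 2 arcsin(0.2924) ≈ 34.0°.

34.0°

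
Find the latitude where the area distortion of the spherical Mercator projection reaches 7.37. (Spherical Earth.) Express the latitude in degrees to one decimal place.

Mercator areal scale is sec²φ.
sec²φ = 7.37  ⇒  cos²φ = 0.1357  ⇒  cos φ = 0.3684.
φ = arccos(0.3684) ≈ 68.4°.

68.4°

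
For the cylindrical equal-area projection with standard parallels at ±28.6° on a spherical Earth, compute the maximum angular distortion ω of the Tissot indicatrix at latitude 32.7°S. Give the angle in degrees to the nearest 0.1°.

4.9°

For cylindrical equal-area with standard parallel φ₀, h = cos φ / cos φ₀ and k = cos φ₀ / cos φ, so h·k = 1.
At 32.7°: h = 0.9585, k = 1.043; principal scales a = 1.043, b = 0.9585.
sin(ω/2) = (a − b)/(a + b) = 0.08488/2.002 = 0.04240, so ω = 2 arcsin(0.04240) ≈ 4.9°.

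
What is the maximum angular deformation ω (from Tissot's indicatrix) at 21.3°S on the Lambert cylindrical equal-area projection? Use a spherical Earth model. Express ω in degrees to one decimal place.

8.1°

The Lambert cylindrical equal-area projection is the cylindrical equal-area projection with its standard parallel at the equator (φ₀ = 0). Cylindrical equal-area (φ₀ = 0°): h = cos φ / cos 0° along meridians, k = cos 0° / cos φ along parallels; h·k = 1.
At 21.3°: h = 0.9317, k = 1.073; principal scales a = 1.073, b = 0.9317.
sin(ω/2) = (a − b)/(a + b) = 0.1416/2.005 = 0.07064, so ω = 2 arcsin(0.07064) ≈ 8.1°.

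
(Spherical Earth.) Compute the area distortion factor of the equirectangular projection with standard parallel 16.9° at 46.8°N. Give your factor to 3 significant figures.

1.40

In the equirectangular projection with standard parallel φ₀ = 16.9° (x = Rλ cos φ₀, y = Rφ), meridians are true-scale (h = 1) and the parallel scale is k = cos φ₀ / cos φ.
Areal scale = h·k = 1 × cos φ₀ / cos φ; at 46.8°, h = 1.000, k = 1.398, so h·k = 1.398.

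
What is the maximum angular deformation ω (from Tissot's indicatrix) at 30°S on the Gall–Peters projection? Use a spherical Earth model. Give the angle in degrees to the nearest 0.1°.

23.1°

The Gall–Peters projection is cylindrical equal-area with φ₀ = 45°. A cylindrical equal-area projection with standard parallel φ₀ has meridian scale h = cos φ / cos φ₀ and parallel scale k = cos φ₀ / cos φ (so areas are preserved, h·k = 1).
At 30°: h = 1.225, k = 0.8165; principal scales a = 1.225, b = 0.8165.
sin(ω/2) = (a − b)/(a + b) = 0.4082/2.041 = 0.2000, so ω = 2 arcsin(0.2000) ≈ 23.1°.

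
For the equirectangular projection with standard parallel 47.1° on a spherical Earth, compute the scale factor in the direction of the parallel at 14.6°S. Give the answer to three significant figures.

The equidistant cylindrical projection with φ₀ = 47.1° has h = 1 (meridians true) and k = cos φ₀ / cos φ along parallels.
k = cos 47.1° / cos 14.6° = 0.6807/0.9677 = 0.7034.

0.703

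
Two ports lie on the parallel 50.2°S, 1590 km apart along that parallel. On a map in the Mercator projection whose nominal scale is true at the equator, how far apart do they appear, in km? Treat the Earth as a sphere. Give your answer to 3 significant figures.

2480 km

Mercator is conformal, so the point scale is isotropic: h = k = sec φ = 1/cos φ.
Along the parallel, k = sec 50.2° = 1/0.6401 = 1.562.
Map distance = 1590 × 1.562 ≈ 2480 km.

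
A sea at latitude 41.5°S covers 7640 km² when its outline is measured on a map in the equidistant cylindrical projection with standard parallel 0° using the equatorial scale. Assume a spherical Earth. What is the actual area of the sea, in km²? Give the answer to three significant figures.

5720 km²

For the equirectangular projection with φ₀ = 0 (plate carrée), h = 1 along meridians and k = sec φ along parallels.
Areal scale = h·k = 1 × sec φ; at 41.5°, h = 1.000, k = 1.335, so h·k = 1.335.
True area = apparent / (areal scale) = 7640 / 1.335 ≈ 5720 km².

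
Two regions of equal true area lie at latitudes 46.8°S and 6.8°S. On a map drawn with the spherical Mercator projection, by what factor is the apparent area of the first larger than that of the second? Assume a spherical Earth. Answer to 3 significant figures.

2.10

Mercator areal scale is sec²φ.
At 46.8°: sec²(46.8°) = 1/0.6845² = 2.134.
At 6.8°: sec²(6.8°) = 1/0.9930² = 1.014.
Ratio = 2.134/1.014 = cos²(6.8°)/cos²(46.8°) ≈ 2.10.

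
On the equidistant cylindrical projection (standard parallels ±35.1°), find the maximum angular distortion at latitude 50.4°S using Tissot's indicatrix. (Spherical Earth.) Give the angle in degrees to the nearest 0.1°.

14.3°

The equidistant cylindrical projection with φ₀ = 35.1° has h = 1 (meridians true) and k = cos φ₀ / cos φ along parallels.
At 50.4°: h = 1.000, k = 1.284; principal scales a = 1.284, b = 1.000.
sin(ω/2) = (a − b)/(a + b) = 0.2835/2.284 = 0.1242, so ω = 2 arcsin(0.1242) ≈ 14.3°.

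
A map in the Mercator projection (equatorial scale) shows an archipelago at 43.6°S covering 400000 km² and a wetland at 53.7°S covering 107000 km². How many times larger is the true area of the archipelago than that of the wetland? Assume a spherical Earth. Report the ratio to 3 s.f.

On Mercator the areal scale is sec²φ, so true area = apparent × cos²φ.
True area of archipelago: 400000 × cos²(43.6°) = 400000 × 0.5244 = 209800 km².
True area of wetland: 107000 × cos²(53.7°) = 107000 × 0.3505 = 37500 km².
Ratio = 209800 / 37500 ≈ 5.59.

5.59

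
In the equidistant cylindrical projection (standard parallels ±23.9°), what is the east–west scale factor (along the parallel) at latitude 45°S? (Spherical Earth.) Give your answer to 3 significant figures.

1.29

With standard parallel φ₀ = 23.9°, the equirectangular projection gives x = Rλ cos φ₀, y = Rφ, so h = 1 and k = cos 23.9° / cos φ.
k = cos 23.9° / cos 45° = 0.9143/0.7071 = 1.293.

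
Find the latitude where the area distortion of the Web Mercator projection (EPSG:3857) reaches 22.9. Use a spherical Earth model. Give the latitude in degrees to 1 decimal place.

77.9°

Mercator areal scale is sec²φ.
sec²φ = 22.9  ⇒  cos²φ = 0.04367  ⇒  cos φ = 0.2090.
φ = arccos(0.2090) ≈ 77.9°.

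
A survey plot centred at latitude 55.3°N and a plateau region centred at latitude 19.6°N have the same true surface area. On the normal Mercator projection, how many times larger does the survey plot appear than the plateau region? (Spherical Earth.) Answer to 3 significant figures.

Mercator areal scale is sec²φ.
At 55.3°: sec²(55.3°) = 1/0.5693² = 3.086.
At 19.6°: sec²(19.6°) = 1/0.9421² = 1.127.
Ratio = 3.086/1.127 = cos²(19.6°)/cos²(55.3°) ≈ 2.74.

2.74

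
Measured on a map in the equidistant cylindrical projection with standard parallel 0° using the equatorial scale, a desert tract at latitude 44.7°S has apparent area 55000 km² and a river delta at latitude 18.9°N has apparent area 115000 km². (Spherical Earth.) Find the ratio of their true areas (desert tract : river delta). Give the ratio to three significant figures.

Plate carrée has h = 1 and k = sec φ, giving areal scale sec φ; true area = (apparent area) · cos φ.
True area of desert tract: 55000 × cos(44.7°) = 55000 × 0.7108 = 39090 km².
True area of river delta: 115000 × cos(18.9°) = 115000 × 0.9461 = 108800 km².
Ratio = 39090 / 108800 ≈ 0.359.

0.359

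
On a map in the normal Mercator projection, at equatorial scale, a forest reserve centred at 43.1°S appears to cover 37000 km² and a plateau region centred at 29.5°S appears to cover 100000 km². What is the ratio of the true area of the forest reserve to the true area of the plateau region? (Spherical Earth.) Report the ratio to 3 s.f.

0.260

On Mercator the areal scale is sec²φ, so true area = apparent × cos²φ.
True area of forest reserve: 37000 × cos²(43.1°) = 37000 × 0.5331 = 19730 km².
True area of plateau region: 100000 × cos²(29.5°) = 100000 × 0.7575 = 75750 km².
Ratio = 19730 / 75750 ≈ 0.260.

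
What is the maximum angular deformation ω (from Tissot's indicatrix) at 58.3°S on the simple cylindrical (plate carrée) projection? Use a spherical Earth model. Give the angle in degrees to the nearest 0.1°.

In the plate carrée (x = Rλ, y = Rφ), meridians are true-scale (h = 1) and parallels are stretched by k = sec φ.
At 58.3°: h = 1.000, k = 1.903; principal scales a = 1.903, b = 1.000.
sin(ω/2) = (a − b)/(a + b) = 0.9031/2.903 = 0.3111, so ω = 2 arcsin(0.3111) ≈ 36.2°.

36.2°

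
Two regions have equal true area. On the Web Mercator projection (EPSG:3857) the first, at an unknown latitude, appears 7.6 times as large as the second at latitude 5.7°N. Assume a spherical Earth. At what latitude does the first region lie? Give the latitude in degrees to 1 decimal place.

Mercator areal scale is sec²φ, so apparent-area ratio = sec²φ₁ / sec²φ₂ = cos²φ₂ / cos²φ₁.
cos²φ₂ / cos²φ₁ = 7.6  ⇒  cos φ₁ = cos 5.7° / √7.6 = 0.9951/2.757 = 0.3609.
φ₁ = arccos(0.3609) ≈ 68.8°.

68.8°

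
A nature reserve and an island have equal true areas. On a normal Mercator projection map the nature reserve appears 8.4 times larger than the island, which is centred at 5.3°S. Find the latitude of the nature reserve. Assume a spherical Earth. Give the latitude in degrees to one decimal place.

Mercator areal scale is sec²φ, so apparent-area ratio = sec²φ₁ / sec²φ₂ = cos²φ₂ / cos²φ₁.
cos²φ₂ / cos²φ₁ = 8.4  ⇒  cos φ₁ = cos 5.3° / √8.4 = 0.9957/2.898 = 0.3436.
φ₁ = arccos(0.3436) ≈ 69.9°.

69.9°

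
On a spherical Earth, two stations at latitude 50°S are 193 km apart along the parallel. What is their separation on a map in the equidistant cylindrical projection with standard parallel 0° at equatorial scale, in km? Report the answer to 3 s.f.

300 km

Plate carrée maps x = Rλ, y = Rφ. The meridian scale is h = 1 and the parallel scale is k = 1/cos φ = sec φ.
Along the parallel, k = sec 50° = 1/0.6428 = 1.556.
Map distance = 193 × 1.556 ≈ 300 km.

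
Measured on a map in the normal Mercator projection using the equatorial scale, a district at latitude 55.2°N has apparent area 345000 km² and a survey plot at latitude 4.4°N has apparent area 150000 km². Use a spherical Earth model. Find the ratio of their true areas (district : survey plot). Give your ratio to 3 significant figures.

0.754

Mercator's areal exaggeration is sec²φ; hence true area = (apparent area) · cos²φ.
True area of district: 345000 × cos²(55.2°) = 345000 × 0.3257 = 112400 km².
True area of survey plot: 150000 × cos²(4.4°) = 150000 × 0.9941 = 149100 km².
Ratio = 112400 / 149100 ≈ 0.754.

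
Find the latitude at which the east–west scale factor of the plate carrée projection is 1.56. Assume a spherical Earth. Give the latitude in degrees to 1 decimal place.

50.1°

Plate carrée: h = 1, k = sec φ along parallels.
sec φ = 1.56  ⇒  cos φ = 0.6410  ⇒  φ ≈ 50.1°.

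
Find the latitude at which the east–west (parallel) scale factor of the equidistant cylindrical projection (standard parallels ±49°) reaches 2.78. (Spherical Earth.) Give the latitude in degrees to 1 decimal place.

76.3°

The equidistant cylindrical projection with φ₀ = 49° has h = 1 (meridians true) and k = cos φ₀ / cos φ along parallels.
k = cos φ₀ / cos φ = 2.78  ⇒  cos φ = cos 49° / 2.78 = 0.2360.
φ = arccos(0.2360) ≈ 76.3°.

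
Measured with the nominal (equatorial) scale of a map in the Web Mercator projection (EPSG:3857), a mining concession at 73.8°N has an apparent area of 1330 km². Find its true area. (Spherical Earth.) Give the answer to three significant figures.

The Mercator projection is conformal; its linear scale factor is the same in every direction and equals sec φ = 1/cos φ.
Areal scale = k² = sec²φ = 1/cos²(73.8°) = 1/0.2790² = 12.85.
True area = apparent / (areal scale) = 1330 / 12.85 ≈ 104 km².

104 km²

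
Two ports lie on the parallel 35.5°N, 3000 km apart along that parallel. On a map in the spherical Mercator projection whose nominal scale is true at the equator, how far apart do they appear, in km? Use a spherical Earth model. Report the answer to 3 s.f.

3680 km

For Mercator, h = k = sec φ (a conformal cylindrical projection has a single point scale, 1/cos φ).
Along the parallel, k = sec 35.5° = 1/0.8141 = 1.228.
Map distance = 3000 × 1.228 ≈ 3680 km.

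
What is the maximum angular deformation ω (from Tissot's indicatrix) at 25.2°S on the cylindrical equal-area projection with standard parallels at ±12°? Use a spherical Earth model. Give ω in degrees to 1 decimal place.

A cylindrical equal-area projection with standard parallel φ₀ has meridian scale h = cos φ / cos φ₀ and parallel scale k = cos φ₀ / cos φ (so areas are preserved, h·k = 1).
At 25.2°: h = 0.9250, k = 1.081; principal scales a = 1.081, b = 0.9250.
sin(ω/2) = (a − b)/(a + b) = 0.1560/2.006 = 0.07776, so ω = 2 arcsin(0.07776) ≈ 8.9°.

8.9°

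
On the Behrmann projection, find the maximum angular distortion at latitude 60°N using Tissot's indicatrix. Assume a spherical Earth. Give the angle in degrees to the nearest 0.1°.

60.0°

Behrmann is a cylindrical equal-area projection with standard parallels at ±30°. A cylindrical equal-area projection with standard parallel φ₀ has meridian scale h = cos φ / cos φ₀ and parallel scale k = cos φ₀ / cos φ (so areas are preserved, h·k = 1).
At 60°: h = 0.5774, k = 1.732; principal scales a = 1.732, b = 0.5774.
sin(ω/2) = (a − b)/(a + b) = 1.155/2.309 = 0.5000, so ω = 2 arcsin(0.5000) ≈ 60.0°.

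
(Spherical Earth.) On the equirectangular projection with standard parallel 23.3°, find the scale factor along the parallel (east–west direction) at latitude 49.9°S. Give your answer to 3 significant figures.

1.43

With standard parallel φ₀ = 23.3°, the equirectangular projection gives x = Rλ cos φ₀, y = Rφ, so h = 1 and k = cos 23.3° / cos φ.
k = cos 23.3° / cos 49.9° = 0.9184/0.6441 = 1.426.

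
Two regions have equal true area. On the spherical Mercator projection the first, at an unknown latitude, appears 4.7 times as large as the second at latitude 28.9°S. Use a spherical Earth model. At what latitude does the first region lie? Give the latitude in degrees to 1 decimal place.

66.2°

On Mercator, (apparent₁)/(apparent₂) = sec²φ₁ / sec²φ₂ when true areas are equal.
cos²φ₂ / cos²φ₁ = 4.7  ⇒  cos φ₁ = cos 28.9° / √4.7 = 0.8755/2.168 = 0.4038.
φ₁ = arccos(0.4038) ≈ 66.2°.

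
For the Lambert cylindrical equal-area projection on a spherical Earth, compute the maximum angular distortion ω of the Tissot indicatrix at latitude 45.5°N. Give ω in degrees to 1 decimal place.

The Lambert cylindrical equal-area projection is the cylindrical equal-area projection with its standard parallel at the equator (φ₀ = 0). For cylindrical equal-area with standard parallel φ₀, h = cos φ / cos φ₀ and k = cos φ₀ / cos φ, so h·k = 1.
At 45.5°: h = 0.7009, k = 1.427; principal scales a = 1.427, b = 0.7009.
sin(ω/2) = (a − b)/(a + b) = 0.7258/2.128 = 0.3411, so ω = 2 arcsin(0.3411) ≈ 39.9°.

39.9°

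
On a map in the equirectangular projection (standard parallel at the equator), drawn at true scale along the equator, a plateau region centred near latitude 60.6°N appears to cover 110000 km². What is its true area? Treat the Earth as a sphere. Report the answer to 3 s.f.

Plate carrée maps x = Rλ, y = Rφ. The meridian scale is h = 1 and the parallel scale is k = 1/cos φ = sec φ.
Areal scale = h·k = 1 × sec φ; at 60.6°, h = 1.000, k = 2.037, so h·k = 2.037.
True area = apparent / (areal scale) = 110000 / 2.037 ≈ 54000 km².

54000 km²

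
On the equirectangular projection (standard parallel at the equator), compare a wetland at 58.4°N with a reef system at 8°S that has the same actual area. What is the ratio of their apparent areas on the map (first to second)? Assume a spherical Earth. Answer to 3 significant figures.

For the equirectangular projection with φ₀ = 0 (plate carrée), h = 1 along meridians and k = sec φ along parallels.
Areal scale at 58.4°: h·k = 1.000 × 1.908 = 1.908.
Areal scale at 8°: h·k = 1.000 × 1.010 = 1.010.
Ratio = 1.908/1.010 ≈ 1.89.

1.89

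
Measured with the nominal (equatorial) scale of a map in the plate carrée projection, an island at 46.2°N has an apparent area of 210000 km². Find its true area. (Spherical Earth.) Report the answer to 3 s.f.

Plate carrée maps x = Rλ, y = Rφ. The meridian scale is h = 1 and the parallel scale is k = 1/cos φ = sec φ.
Areal scale = h·k = 1 × sec φ; at 46.2°, h = 1.000, k = 1.445, so h·k = 1.445.
True area = apparent / (areal scale) = 210000 / 1.445 ≈ 145000 km².

145000 km²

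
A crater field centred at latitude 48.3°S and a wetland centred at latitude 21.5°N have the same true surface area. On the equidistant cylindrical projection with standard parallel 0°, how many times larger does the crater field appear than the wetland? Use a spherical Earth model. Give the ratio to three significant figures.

For the equirectangular projection with φ₀ = 0 (plate carrée), h = 1 along meridians and k = sec φ along parallels.
Areal scale at 48.3°: h·k = 1.000 × 1.503 = 1.503.
Areal scale at 21.5°: h·k = 1.000 × 1.075 = 1.075.
Ratio = 1.503/1.075 ≈ 1.40.

1.40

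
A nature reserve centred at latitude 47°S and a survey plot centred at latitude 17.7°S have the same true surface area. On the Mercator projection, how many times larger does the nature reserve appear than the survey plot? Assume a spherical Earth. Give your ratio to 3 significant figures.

1.95

Mercator areal scale is sec²φ.
At 47°: sec²(47°) = 1/0.6820² = 2.150.
At 17.7°: sec²(17.7°) = 1/0.9527² = 1.102.
Ratio = 2.150/1.102 = cos²(17.7°)/cos²(47°) ≈ 1.95.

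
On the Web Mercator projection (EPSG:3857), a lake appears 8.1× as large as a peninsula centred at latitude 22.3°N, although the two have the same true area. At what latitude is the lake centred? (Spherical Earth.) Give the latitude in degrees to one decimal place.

71.0°

For equal true areas on Mercator, apparent areas scale as sec²φ, so the ratio is cos²φ₂ / cos²φ₁.
cos²φ₂ / cos²φ₁ = 8.1  ⇒  cos φ₁ = cos 22.3° / √8.1 = 0.9252/2.846 = 0.3251.
φ₁ = arccos(0.3251) ≈ 71.0°.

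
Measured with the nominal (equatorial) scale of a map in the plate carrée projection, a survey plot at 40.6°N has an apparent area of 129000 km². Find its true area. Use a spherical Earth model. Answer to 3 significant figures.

97900 km²

In the plate carrée (x = Rλ, y = Rφ), meridians are true-scale (h = 1) and parallels are stretched by k = sec φ.
Areal scale = h·k = 1 × sec φ; at 40.6°, h = 1.000, k = 1.317, so h·k = 1.317.
True area = apparent / (areal scale) = 129000 / 1.317 ≈ 97900 km².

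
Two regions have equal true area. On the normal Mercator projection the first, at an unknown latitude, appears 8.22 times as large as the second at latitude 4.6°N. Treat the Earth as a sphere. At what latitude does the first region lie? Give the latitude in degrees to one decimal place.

69.7°

On Mercator, (apparent₁)/(apparent₂) = sec²φ₁ / sec²φ₂ when true areas are equal.
cos²φ₂ / cos²φ₁ = 8.22  ⇒  cos φ₁ = cos 4.6° / √8.22 = 0.9968/2.867 = 0.3477.
φ₁ = arccos(0.3477) ≈ 69.7°.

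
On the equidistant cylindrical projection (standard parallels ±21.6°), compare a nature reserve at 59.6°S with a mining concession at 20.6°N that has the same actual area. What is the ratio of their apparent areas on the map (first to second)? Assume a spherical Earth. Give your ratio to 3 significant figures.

1.85

With standard parallel φ₀ = 21.6°, the equirectangular projection gives x = Rλ cos φ₀, y = Rφ, so h = 1 and k = cos 21.6° / cos φ.
Areal scale at 59.6°: h·k = 1.000 × 1.837 = 1.837.
Areal scale at 20.6°: h·k = 1.000 × 0.9933 = 0.9933.
Ratio = 1.837/0.9933 ≈ 1.85.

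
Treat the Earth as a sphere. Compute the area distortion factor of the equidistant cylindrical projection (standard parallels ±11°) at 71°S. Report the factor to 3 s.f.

3.02

In the equirectangular projection with standard parallel φ₀ = 11° (x = Rλ cos φ₀, y = Rφ), meridians are true-scale (h = 1) and the parallel scale is k = cos φ₀ / cos φ.
Areal scale = h·k = 1 × cos φ₀ / cos φ; at 71°, h = 1.000, k = 3.015, so h·k = 3.015.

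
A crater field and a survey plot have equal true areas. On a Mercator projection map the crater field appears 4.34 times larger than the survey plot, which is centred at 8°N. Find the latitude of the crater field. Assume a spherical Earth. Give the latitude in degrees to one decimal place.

61.6°

Mercator areal scale is sec²φ, so apparent-area ratio = sec²φ₁ / sec²φ₂ = cos²φ₂ / cos²φ₁.
cos²φ₂ / cos²φ₁ = 4.34  ⇒  cos φ₁ = cos 8° / √4.34 = 0.9903/2.083 = 0.4753.
φ₁ = arccos(0.4753) ≈ 61.6°.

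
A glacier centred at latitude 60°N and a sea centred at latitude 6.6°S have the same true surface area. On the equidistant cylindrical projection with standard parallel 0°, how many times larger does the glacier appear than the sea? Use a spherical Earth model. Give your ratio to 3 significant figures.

1.99

In the plate carrée (x = Rλ, y = Rφ), meridians are true-scale (h = 1) and parallels are stretched by k = sec φ.
Areal scale at 60°: h·k = 1.000 × 2.000 = 2.000.
Areal scale at 6.6°: h·k = 1.000 × 1.007 = 1.007.
Ratio = 2.000/1.007 ≈ 1.99.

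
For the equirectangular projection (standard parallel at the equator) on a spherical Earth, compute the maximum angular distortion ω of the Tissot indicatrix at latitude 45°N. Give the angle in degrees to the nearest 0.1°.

19.8°

For the equirectangular projection with φ₀ = 0 (plate carrée), h = 1 along meridians and k = sec φ along parallels.
At 45°: h = 1.000, k = 1.414; principal scales a = 1.414, b = 1.000.
sin(ω/2) = (a − b)/(a + b) = 0.4142/2.414 = 0.1716, so ω = 2 arcsin(0.1716) ≈ 19.8°.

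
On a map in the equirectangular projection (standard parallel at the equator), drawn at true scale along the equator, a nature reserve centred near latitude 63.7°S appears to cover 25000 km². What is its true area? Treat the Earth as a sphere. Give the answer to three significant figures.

Plate carrée maps x = Rλ, y = Rφ. The meridian scale is h = 1 and the parallel scale is k = 1/cos φ = sec φ.
Areal scale = h·k = 1 × sec φ; at 63.7°, h = 1.000, k = 2.257, so h·k = 2.257.
True area = apparent / (areal scale) = 25000 / 2.257 ≈ 11100 km².

11100 km²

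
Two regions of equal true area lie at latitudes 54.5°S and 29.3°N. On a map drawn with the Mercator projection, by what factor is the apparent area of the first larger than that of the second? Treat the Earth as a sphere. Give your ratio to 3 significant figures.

2.26

Mercator areal scale is sec²φ.
At 54.5°: sec²(54.5°) = 1/0.5807² = 2.965.
At 29.3°: sec²(29.3°) = 1/0.8721² = 1.315.
Ratio = 2.965/1.315 = cos²(29.3°)/cos²(54.5°) ≈ 2.26.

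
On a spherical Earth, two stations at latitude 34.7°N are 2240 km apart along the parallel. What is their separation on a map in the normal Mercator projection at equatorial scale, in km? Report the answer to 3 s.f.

2720 km

Mercator is conformal, so the point scale is isotropic: h = k = sec φ = 1/cos φ.
Along the parallel, k = sec 34.7° = 1/0.8221 = 1.216.
Map distance = 2240 × 1.216 ≈ 2720 km.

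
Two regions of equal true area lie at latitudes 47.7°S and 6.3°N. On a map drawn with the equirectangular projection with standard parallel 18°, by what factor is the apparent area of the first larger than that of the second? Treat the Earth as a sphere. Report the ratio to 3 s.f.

1.48

In the equirectangular projection with standard parallel φ₀ = 18° (x = Rλ cos φ₀, y = Rφ), meridians are true-scale (h = 1) and the parallel scale is k = cos φ₀ / cos φ.
Areal scale at 47.7°: h·k = 1.000 × 1.413 = 1.413.
Areal scale at 6.3°: h·k = 1.000 × 0.9568 = 0.9568.
Ratio = 1.413/0.9568 ≈ 1.48.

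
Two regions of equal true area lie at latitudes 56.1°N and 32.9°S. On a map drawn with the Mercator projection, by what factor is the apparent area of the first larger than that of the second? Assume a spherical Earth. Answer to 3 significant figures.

Mercator is conformal with k = sec φ, so areal scale = k² = sec²φ.
At 56.1°: sec²(56.1°) = 1/0.5577² = 3.215.
At 32.9°: sec²(32.9°) = 1/0.8396² = 1.419.
Ratio = 3.215/1.419 = cos²(32.9°)/cos²(56.1°) ≈ 2.27.

2.27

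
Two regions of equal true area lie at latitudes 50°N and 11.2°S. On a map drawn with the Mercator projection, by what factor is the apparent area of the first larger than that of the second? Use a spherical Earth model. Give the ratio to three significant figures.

2.33

Mercator areal scale is sec²φ.
At 50°: sec²(50°) = 1/0.6428² = 2.420.
At 11.2°: sec²(11.2°) = 1/0.9810² = 1.039.
Ratio = 2.420/1.039 = cos²(11.2°)/cos²(50°) ≈ 2.33.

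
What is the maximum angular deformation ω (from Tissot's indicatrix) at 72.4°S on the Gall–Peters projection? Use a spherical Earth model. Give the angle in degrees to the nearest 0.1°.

The Gall–Peters projection is cylindrical equal-area with φ₀ = 45°. For cylindrical equal-area with standard parallel φ₀, h = cos φ / cos φ₀ and k = cos φ₀ / cos φ, so h·k = 1.
At 72.4°: h = 0.4276, k = 2.339; principal scales a = 2.339, b = 0.4276.
sin(ω/2) = (a − b)/(a + b) = 1.911/2.766 = 0.6908, so ω = 2 arcsin(0.6908) ≈ 87.4°.

87.4°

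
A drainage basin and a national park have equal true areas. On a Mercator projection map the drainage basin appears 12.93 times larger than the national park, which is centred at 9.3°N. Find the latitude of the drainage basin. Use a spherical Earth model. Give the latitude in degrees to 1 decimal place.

74.1°

Mercator areal scale is sec²φ, so apparent-area ratio = sec²φ₁ / sec²φ₂ = cos²φ₂ / cos²φ₁.
cos²φ₂ / cos²φ₁ = 12.93  ⇒  cos φ₁ = cos 9.3° / √12.93 = 0.9869/3.596 = 0.2744.
φ₁ = arccos(0.2744) ≈ 74.1°.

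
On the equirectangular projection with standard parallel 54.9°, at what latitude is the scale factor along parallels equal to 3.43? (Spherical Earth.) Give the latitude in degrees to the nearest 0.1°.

80.3°

In the equirectangular projection with standard parallel φ₀ = 54.9° (x = Rλ cos φ₀, y = Rφ), meridians are true-scale (h = 1) and the parallel scale is k = cos φ₀ / cos φ.
k = cos φ₀ / cos φ = 3.43  ⇒  cos φ = cos 54.9° / 3.43 = 0.1676.
φ = arccos(0.1676) ≈ 80.3°.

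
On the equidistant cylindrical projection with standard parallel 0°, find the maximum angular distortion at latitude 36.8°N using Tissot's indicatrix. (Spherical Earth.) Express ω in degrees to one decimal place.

For the equirectangular projection with φ₀ = 0 (plate carrée), h = 1 along meridians and k = sec φ along parallels.
At 36.8°: h = 1.000, k = 1.249; principal scales a = 1.249, b = 1.000.
sin(ω/2) = (a − b)/(a + b) = 0.2489/2.249 = 0.1107, so ω = 2 arcsin(0.1107) ≈ 12.7°.

12.7°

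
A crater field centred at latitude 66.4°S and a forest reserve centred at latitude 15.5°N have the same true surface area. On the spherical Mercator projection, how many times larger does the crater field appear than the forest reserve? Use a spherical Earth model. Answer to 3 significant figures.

5.79

On Mercator, area is exaggerated by sec²φ = 1/cos²φ.
At 66.4°: sec²(66.4°) = 1/0.4003² = 6.239.
At 15.5°: sec²(15.5°) = 1/0.9636² = 1.077.
Ratio = 6.239/1.077 = cos²(15.5°)/cos²(66.4°) ≈ 5.79.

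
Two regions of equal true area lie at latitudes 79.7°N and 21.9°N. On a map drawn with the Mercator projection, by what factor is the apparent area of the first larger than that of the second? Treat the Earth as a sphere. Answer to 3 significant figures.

26.9

On Mercator, area is exaggerated by sec²φ = 1/cos²φ.
At 79.7°: sec²(79.7°) = 1/0.1788² = 31.28.
At 21.9°: sec²(21.9°) = 1/0.9278² = 1.162.
Ratio = 31.28/1.162 = cos²(21.9°)/cos²(79.7°) ≈ 26.9.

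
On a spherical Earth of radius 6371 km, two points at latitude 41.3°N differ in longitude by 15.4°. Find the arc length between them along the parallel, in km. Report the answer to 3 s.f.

1290 km

Arc length along a parallel = R cos φ · Δλ (with Δλ in radians).
= 6371 × cos 41.3° × (15.4° × π/180) = 6371 × 0.7513 × 0.2688 ≈ 1290 km.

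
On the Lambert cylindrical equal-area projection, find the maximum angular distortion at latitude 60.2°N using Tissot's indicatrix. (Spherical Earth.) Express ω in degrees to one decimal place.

74.3°

The Lambert cylindrical equal-area projection is the cylindrical equal-area projection with its standard parallel at the equator (φ₀ = 0). For cylindrical equal-area with standard parallel φ₀, h = cos φ / cos φ₀ and k = cos φ₀ / cos φ, so h·k = 1.
At 60.2°: h = 0.4970, k = 2.012; principal scales a = 2.012, b = 0.4970.
sin(ω/2) = (a − b)/(a + b) = 1.515/2.509 = 0.6039, so ω = 2 arcsin(0.6039) ≈ 74.3°.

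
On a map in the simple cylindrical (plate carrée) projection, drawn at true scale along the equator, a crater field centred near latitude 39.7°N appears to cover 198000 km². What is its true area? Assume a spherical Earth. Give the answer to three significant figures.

In the plate carrée (x = Rλ, y = Rφ), meridians are true-scale (h = 1) and parallels are stretched by k = sec φ.
Areal scale = h·k = 1 × sec φ; at 39.7°, h = 1.000, k = 1.300, so h·k = 1.300.
True area = apparent / (areal scale) = 198000 / 1.300 ≈ 152000 km².

152000 km²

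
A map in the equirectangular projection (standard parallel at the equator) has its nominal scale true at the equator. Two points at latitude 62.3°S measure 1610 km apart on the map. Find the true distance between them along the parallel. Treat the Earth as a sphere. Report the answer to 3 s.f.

748 km

In the plate carrée (x = Rλ, y = Rφ), meridians are true-scale (h = 1) and parallels are stretched by k = sec φ.
Along the parallel at 62.3°, map distances are exaggerated by k = sec 62.3° = 2.151.
True distance = 1610 / 2.151 = 1610 × cos 62.3° ≈ 748 km.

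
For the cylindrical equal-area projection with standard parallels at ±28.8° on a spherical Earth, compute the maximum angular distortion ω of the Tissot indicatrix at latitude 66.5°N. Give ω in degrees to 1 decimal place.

82.1°

A cylindrical equal-area projection with standard parallel φ₀ has meridian scale h = cos φ / cos φ₀ and parallel scale k = cos φ₀ / cos φ (so areas are preserved, h·k = 1).
At 66.5°: h = 0.4550, k = 2.198; principal scales a = 2.198, b = 0.4550.
sin(ω/2) = (a − b)/(a + b) = 1.743/2.653 = 0.6569, so ω = 2 arcsin(0.6569) ≈ 82.1°.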